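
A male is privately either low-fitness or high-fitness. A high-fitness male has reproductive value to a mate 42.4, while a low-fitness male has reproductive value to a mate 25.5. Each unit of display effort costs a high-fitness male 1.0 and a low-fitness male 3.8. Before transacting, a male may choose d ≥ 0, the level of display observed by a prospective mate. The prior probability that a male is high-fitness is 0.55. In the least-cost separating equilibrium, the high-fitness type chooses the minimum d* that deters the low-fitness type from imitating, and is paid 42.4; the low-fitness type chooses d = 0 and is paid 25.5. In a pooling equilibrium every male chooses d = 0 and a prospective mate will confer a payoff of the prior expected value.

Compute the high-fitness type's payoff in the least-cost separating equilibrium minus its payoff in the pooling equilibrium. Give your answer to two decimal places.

Least-cost separating signal: d* solves 25.5 = 42.4 − 3.8·d*, so d* = (42.4 − 25.5)/3.8 ≈ 4.4474.
High-fitness type's separating payoff: 42.4 − 1.0 × d* = 42.4 − 1.0 × (42.4 − 25.5)/3.8 = 42.4 − 16.9/3.8 ≈ 37.9526.
Pooling payoff: 0.55 × 42.4 + 0.45 × 25.5 = 34.795.
Difference: 37.9526 − 34.795 = 3.1576, i.e. 3.16 to two decimal places.
The high-fitness type prefers to separate.

3.16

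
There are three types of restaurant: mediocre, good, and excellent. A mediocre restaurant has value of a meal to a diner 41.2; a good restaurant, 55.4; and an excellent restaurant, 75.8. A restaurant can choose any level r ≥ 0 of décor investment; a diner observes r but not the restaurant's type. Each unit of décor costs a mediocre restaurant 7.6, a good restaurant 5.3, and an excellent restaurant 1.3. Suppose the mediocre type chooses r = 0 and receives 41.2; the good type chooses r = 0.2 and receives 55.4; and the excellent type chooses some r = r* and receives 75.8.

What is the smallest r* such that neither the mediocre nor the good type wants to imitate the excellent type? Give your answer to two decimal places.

4.55

Good type (on-path payoff 55.4 − 5.3×0.2 = 54.34) won't mimic when 54.34 ≥ 75.8 − 5.3·r*, i.e. r* ≥ 4.05.
Mediocre type (on-path payoff 41.2) won't mimic when 41.2 ≥ 75.8 − 7.6·r*, i.e. r* ≥ 4.55.
Both must hold, so r* = max(4.55, 4.05) = 4.55. The mediocre type's constraint binds.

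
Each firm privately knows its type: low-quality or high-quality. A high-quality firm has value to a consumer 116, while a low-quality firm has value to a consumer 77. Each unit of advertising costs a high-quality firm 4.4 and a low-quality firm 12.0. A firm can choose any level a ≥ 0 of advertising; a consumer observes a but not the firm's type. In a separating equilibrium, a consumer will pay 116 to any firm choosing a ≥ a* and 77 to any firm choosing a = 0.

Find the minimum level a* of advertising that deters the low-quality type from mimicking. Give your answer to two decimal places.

A low-quality firm choosing a = 0 receives 77.
Imitating at a* instead would pay 116 at cost 12.0·a*, netting 116 − 12.0·a*.
Indifference: 77 = 116 − 12.0·a*, so a* = (116 − 77) / 12.0 = 3.25.
This is the low-quality type's binding incentive-compatibility constraint; any a ≥ 3.25 sustains separation on that side.

3.25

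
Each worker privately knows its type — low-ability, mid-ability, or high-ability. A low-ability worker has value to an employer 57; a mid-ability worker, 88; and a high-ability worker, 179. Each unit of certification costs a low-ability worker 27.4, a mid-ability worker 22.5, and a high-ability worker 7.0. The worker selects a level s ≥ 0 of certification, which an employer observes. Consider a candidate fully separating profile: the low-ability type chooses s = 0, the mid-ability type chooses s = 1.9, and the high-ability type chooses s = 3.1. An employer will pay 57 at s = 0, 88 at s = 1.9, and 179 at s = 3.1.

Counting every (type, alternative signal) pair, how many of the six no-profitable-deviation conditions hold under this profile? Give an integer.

3

Mid-ability (own payoff 88 − 22.5×1.9 = 45.25): to s=0 gives 57 → profitable ✗; to s=3.1 gives 179 − 22.5×3.1 = 109.25 → profitable ✗.
Low-ability (own payoff 57): to s=1.9 gives 88 − 27.4×1.9 = 35.94 → no gain ✓; to s=3.1 gives 179 − 27.4×3.1 = 94.06 → profitable ✗.
High-ability (own payoff 179 − 7.0×3.1 = 157.3): to s=0 gives 57 → no gain ✓; to s=1.9 gives 88 − 7.0×1.9 = 74.7 → no gain ✓.
3 of the 6 constraints hold; not an equilibrium.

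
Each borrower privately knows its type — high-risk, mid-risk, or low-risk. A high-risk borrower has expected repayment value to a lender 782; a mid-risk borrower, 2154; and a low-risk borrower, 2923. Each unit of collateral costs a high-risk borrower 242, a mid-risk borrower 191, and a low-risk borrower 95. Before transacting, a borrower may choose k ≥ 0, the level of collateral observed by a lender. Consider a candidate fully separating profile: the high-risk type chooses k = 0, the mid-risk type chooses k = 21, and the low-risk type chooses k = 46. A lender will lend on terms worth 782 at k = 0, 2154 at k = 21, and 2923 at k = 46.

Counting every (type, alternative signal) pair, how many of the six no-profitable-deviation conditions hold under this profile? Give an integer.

3

High-risk (own payoff 782): to k=21 gives 2154 − 242×21 = -2928 → no gain ✓; to k=46 gives 2923 − 242×46 = -8209 → no gain ✓.
Low-risk (own payoff 2923 − 95×46 = -1447): to k=0 gives 782 → profitable ✗; to k=21 gives 2154 − 95×21 = 159 → profitable ✗.
Mid-risk (own payoff 2154 − 191×21 = -1857): to k=0 gives 782 → profitable ✗; to k=46 gives 2923 − 191×46 = -5863 → no gain ✓.
3 of the 6 constraints hold; not an equilibrium.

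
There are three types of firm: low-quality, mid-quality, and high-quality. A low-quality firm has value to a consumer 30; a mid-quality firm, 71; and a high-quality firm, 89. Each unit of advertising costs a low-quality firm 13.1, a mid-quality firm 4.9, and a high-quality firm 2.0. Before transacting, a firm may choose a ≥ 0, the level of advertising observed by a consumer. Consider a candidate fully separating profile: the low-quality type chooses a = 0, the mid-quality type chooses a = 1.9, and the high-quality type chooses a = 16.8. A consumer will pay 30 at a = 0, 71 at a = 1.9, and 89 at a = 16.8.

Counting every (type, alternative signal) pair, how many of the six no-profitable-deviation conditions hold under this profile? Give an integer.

Low-quality (own payoff 30): to a=1.9 gives 71 − 13.1×1.9 = 46.11 → profitable ✗; to a=16.8 gives 89 − 13.1×16.8 = -131.08 → no gain ✓.
Mid-quality (own payoff 71 − 4.9×1.9 = 61.69): to a=0 gives 30 → no gain ✓; to a=16.8 gives 89 − 4.9×16.8 = 6.68 → no gain ✓.
High-quality (own payoff 89 − 2.0×16.8 = 55.4): to a=0 gives 30 → no gain ✓; to a=1.9 gives 71 − 2.0×1.9 = 67.2 → profitable ✗.
4 of the 6 constraints hold; not an equilibrium.

4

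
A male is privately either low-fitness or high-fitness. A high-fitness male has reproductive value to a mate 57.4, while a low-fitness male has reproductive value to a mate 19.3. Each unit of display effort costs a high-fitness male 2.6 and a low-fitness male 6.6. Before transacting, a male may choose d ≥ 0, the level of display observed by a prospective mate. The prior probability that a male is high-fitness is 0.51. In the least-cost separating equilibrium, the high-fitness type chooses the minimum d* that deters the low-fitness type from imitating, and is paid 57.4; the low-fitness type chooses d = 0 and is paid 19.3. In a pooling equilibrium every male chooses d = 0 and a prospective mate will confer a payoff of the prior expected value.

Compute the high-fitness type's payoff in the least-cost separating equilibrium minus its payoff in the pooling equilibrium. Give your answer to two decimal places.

3.66

Least-cost separating signal: d* solves 19.3 = 57.4 − 6.6·d*, so d* = (57.4 − 19.3)/6.6 ≈ 5.7727.
High-fitness type's separating payoff: 57.4 − 2.6 × d* = 57.4 − 2.6 × (57.4 − 19.3)/6.6 = 57.4 − 99.06/6.6 ≈ 42.3909.
Pooling payoff: 0.51 × 57.4 + 0.49 × 19.3 = 38.731.
Difference: 42.3909 − 38.731 = 3.6599, i.e. 3.66 to two decimal places.
The high-fitness type prefers to separate.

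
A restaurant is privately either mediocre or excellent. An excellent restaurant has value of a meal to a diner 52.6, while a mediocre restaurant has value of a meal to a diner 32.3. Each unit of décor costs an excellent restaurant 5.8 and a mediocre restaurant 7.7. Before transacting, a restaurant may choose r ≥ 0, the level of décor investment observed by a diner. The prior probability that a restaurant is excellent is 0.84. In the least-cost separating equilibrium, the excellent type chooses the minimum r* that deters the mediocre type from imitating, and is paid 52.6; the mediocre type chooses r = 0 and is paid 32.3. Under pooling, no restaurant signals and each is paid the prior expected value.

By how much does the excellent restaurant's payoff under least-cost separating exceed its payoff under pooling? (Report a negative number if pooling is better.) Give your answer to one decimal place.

Least-cost separating signal: r* solves 32.3 = 52.6 − 7.7·r*, so r* = (52.6 − 32.3)/7.7 ≈ 2.6364.
Excellent type's separating payoff: 52.6 − 5.8 × r* = 52.6 − 5.8 × (52.6 − 32.3)/7.7 = 52.6 − 117.74/7.7 ≈ 37.309.
Pooling payoff: 0.84 × 52.6 + 0.16 × 32.3 = 49.352.
Difference: 37.309 − 49.352 = -12.043, i.e. -12.0 to one decimal place.
The excellent type would prefer the pooling outcome.

-12.0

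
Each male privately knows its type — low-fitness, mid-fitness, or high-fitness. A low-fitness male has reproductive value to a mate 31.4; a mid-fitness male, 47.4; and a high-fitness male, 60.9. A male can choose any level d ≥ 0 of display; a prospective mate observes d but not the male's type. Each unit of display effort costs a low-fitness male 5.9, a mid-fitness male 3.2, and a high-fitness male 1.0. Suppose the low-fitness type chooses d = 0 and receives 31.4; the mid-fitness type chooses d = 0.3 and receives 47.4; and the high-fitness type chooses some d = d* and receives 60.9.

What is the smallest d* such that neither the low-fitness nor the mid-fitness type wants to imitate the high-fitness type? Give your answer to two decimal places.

Low-fitness type (on-path payoff 31.4) won't mimic when 31.4 ≥ 60.9 − 5.9·d*, i.e. d* ≥ 5.00.
Mid-fitness type (on-path payoff 47.4 − 3.2×0.3 = 46.44) won't mimic when 46.44 ≥ 60.9 − 3.2·d*, i.e. d* ≥ 4.52.
Both must hold, so d* = max(5.00, 4.52) = 5.00. The low-fitness type's constraint binds.

5.00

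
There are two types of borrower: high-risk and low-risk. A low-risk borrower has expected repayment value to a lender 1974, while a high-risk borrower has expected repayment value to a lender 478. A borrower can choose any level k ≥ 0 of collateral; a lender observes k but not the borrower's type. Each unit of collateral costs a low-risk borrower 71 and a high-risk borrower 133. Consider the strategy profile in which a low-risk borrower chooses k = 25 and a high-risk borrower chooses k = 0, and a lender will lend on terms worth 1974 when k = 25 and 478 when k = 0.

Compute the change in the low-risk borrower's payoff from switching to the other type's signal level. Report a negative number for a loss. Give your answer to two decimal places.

Playing k = 25 the low-risk borrower receives 1974 − 71 × 25 = 199.
Deviating to k = 0 yields 478 instead.
Gain from deviating: 478 − 199 = 279.00.
The gain is positive, so the low-risk type's incentive-compatibility constraint is violated — this profile is not a separating equilibrium.

279.00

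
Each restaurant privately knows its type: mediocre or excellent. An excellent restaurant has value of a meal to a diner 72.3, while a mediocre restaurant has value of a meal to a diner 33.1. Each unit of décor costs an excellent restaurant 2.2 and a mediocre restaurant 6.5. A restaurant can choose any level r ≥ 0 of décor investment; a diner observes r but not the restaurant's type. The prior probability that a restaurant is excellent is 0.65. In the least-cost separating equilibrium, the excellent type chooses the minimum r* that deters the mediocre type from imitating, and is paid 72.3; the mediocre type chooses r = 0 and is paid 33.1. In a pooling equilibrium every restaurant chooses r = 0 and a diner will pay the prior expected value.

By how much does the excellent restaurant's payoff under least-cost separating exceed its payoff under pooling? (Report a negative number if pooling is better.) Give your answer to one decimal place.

0.5

Least-cost separating signal: r* solves 33.1 = 72.3 − 6.5·r*, so r* = (72.3 − 33.1)/6.5 ≈ 6.0308.
Excellent type's separating payoff: 72.3 − 2.2 × r* = 72.3 − 2.2 × (72.3 − 33.1)/6.5 = 72.3 − 86.24/6.5 ≈ 59.032.
Pooling payoff: 0.65 × 72.3 + 0.35 × 33.1 = 58.58.
Difference: 59.032 − 58.58 = 0.452, i.e. 0.5 to one decimal place.
The excellent type prefers to separate.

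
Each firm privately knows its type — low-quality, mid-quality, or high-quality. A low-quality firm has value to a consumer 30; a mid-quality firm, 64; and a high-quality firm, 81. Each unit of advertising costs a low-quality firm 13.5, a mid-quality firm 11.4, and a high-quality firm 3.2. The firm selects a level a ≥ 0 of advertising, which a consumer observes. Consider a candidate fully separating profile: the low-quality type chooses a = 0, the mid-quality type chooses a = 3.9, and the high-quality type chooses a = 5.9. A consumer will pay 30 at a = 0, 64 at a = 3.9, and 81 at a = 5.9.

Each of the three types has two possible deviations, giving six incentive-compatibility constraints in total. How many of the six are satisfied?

5

Low-quality (own payoff 30): to a=3.9 gives 64 − 13.5×3.9 = 11.35 → no gain ✓; to a=5.9 gives 81 − 13.5×5.9 = 1.35 → no gain ✓.
Mid-quality (own payoff 64 − 11.4×3.9 = 19.54): to a=0 gives 30 → profitable ✗; to a=5.9 gives 81 − 11.4×5.9 = 13.74 → no gain ✓.
High-quality (own payoff 81 − 3.2×5.9 = 62.12): to a=0 gives 30 → no gain ✓; to a=3.9 gives 64 − 3.2×3.9 = 51.52 → no gain ✓.
5 of the 6 constraints hold; not an equilibrium.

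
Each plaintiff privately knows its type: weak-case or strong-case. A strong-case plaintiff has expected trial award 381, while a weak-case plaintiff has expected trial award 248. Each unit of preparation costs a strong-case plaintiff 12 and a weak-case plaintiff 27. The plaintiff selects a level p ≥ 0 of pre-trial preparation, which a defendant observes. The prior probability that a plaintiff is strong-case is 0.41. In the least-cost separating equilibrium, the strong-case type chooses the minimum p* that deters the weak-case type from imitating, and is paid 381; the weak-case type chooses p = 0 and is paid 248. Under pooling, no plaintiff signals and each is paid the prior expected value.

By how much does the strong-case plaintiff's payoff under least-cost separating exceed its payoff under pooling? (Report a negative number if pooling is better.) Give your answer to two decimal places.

Least-cost separating signal: p* solves 248 = 381 − 27·p*, so p* = (381 − 248)/27 ≈ 4.9259.
Strong-case type's separating payoff: 381 − 12 × p* = 381 − 12 × (381 − 248)/27 = 381 − 1596/27 ≈ 321.8889.
Pooling payoff: 0.41 × 381 + 0.59 × 248 = 302.53.
Difference: 321.8889 − 302.53 = 19.3589, i.e. 19.36 to two decimal places.
The strong-case type prefers to separate.

19.36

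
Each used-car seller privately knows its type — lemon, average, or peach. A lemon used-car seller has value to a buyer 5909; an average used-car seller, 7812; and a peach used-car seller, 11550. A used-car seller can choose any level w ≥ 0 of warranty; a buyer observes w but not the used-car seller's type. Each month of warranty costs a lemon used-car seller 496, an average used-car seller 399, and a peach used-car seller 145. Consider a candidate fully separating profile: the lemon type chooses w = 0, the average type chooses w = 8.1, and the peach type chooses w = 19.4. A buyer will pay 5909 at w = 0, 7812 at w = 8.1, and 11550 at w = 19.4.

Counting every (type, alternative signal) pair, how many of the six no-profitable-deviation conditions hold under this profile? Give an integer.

Peach (own payoff 11550 − 145×19.4 = 8737): to w=0 gives 5909 → no gain ✓; to w=8.1 gives 7812 − 145×8.1 = 6637.5 → no gain ✓.
Average (own payoff 7812 − 399×8.1 = 4580.1): to w=0 gives 5909 → profitable ✗; to w=19.4 gives 11550 − 399×19.4 = 3809.4 → no gain ✓.
Lemon (own payoff 5909): to w=8.1 gives 7812 − 496×8.1 = 3794.4 → no gain ✓; to w=19.4 gives 11550 − 496×19.4 = 1927.6 → no gain ✓.
5 of the 6 constraints hold; not an equilibrium.

5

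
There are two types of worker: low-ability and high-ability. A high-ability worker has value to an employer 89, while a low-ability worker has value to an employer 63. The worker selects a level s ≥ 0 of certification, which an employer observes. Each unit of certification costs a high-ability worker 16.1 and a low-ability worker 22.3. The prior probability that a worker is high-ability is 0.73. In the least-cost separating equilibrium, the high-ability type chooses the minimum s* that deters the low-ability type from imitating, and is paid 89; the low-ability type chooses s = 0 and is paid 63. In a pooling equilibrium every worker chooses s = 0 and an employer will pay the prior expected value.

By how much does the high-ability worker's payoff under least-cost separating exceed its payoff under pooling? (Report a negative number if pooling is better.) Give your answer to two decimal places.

-11.75

Least-cost separating signal: s* solves 63 = 89 − 22.3·s*, so s* = (89 − 63)/22.3 ≈ 1.1659.
High-ability type's separating payoff: 89 − 16.1 × s* = 89 − 16.1 × (89 − 63)/22.3 = 89 − 418.6/22.3 ≈ 70.2287.
Pooling payoff: 0.73 × 89 + 0.27 × 63 = 81.98.
Difference: 70.2287 − 81.98 = -11.7513, i.e. -11.75 to two decimal places.
The high-ability type would prefer the pooling outcome.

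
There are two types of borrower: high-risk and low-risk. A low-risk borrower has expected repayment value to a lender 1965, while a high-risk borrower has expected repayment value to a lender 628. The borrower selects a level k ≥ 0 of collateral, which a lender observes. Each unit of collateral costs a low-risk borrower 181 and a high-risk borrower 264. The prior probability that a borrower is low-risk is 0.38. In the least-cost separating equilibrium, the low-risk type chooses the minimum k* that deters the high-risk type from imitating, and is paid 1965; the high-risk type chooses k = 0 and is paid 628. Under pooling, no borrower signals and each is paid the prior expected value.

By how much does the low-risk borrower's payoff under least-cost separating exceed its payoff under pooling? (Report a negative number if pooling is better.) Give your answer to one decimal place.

-87.7

Least-cost separating signal: k* solves 628 = 1965 − 264·k*, so k* = (1965 − 628)/264 ≈ 5.0644.
Low-risk type's separating payoff: 1965 − 181 × k* = 1965 − 181 × (1965 − 628)/264 = 1965 − 241997/264 ≈ 1048.345.
Pooling payoff: 0.38 × 1965 + 0.62 × 628 = 1136.06.
Difference: 1048.345 − 1136.06 = -87.715, i.e. -87.7 to one decimal place.
The low-risk type would prefer the pooling outcome.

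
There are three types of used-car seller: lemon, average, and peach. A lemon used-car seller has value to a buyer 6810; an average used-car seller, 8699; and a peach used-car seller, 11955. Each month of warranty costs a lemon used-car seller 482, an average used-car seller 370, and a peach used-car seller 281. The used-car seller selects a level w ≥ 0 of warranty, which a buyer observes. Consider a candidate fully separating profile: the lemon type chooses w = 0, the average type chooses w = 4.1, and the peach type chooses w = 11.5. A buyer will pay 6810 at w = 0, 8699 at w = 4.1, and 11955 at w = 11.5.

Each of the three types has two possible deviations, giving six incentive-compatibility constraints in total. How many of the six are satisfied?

Peach (own payoff 11955 − 281×11.5 = 8723.5): to w=0 gives 6810 → no gain ✓; to w=4.1 gives 8699 − 281×4.1 = 7546.9 → no gain ✓.
Lemon (own payoff 6810): to w=4.1 gives 8699 − 482×4.1 = 6722.8 → no gain ✓; to w=11.5 gives 11955 − 482×11.5 = 6412 → no gain ✓.
Average (own payoff 8699 − 370×4.1 = 7182): to w=0 gives 6810 → no gain ✓; to w=11.5 gives 11955 − 370×11.5 = 7700 → profitable ✗.
5 of the 6 constraints hold; not an equilibrium.

5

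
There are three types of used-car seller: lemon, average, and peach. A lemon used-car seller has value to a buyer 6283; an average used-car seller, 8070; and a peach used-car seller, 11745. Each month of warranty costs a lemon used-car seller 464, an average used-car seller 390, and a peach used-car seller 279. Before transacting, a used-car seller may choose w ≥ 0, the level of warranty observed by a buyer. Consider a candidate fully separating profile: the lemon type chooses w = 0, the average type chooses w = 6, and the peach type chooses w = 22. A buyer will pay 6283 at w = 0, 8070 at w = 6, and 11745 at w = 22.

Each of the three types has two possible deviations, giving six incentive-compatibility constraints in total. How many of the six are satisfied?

Peach (own payoff 11745 − 279×22 = 5607): to w=0 gives 6283 → profitable ✗; to w=6 gives 8070 − 279×6 = 6396 → profitable ✗.
Average (own payoff 8070 − 390×6 = 5730): to w=0 gives 6283 → profitable ✗; to w=22 gives 11745 − 390×22 = 3165 → no gain ✓.
Lemon (own payoff 6283): to w=6 gives 8070 − 464×6 = 5286 → no gain ✓; to w=22 gives 11745 − 464×22 = 1537 → no gain ✓.
3 of the 6 constraints hold; not an equilibrium.

3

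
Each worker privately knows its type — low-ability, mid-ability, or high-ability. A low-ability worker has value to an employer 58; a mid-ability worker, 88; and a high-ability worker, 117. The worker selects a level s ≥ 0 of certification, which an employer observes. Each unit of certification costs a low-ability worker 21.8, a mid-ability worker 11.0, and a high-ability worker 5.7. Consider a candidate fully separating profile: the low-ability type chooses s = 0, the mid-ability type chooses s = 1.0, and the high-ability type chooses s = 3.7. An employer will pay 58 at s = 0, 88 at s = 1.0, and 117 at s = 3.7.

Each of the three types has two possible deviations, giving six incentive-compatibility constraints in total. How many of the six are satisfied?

Mid-ability (own payoff 88 − 11.0×1.0 = 77): to s=0 gives 58 → no gain ✓; to s=3.7 gives 117 − 11.0×3.7 = 76.3 → no gain ✓.
High-ability (own payoff 117 − 5.7×3.7 = 95.91): to s=0 gives 58 → no gain ✓; to s=1.0 gives 88 − 5.7×1.0 = 82.3 → no gain ✓.
Low-ability (own payoff 58): to s=1.0 gives 88 − 21.8×1.0 = 66.2 → profitable ✗; to s=3.7 gives 117 − 21.8×3.7 = 36.34 → no gain ✓.
5 of the 6 constraints hold; not an equilibrium.

5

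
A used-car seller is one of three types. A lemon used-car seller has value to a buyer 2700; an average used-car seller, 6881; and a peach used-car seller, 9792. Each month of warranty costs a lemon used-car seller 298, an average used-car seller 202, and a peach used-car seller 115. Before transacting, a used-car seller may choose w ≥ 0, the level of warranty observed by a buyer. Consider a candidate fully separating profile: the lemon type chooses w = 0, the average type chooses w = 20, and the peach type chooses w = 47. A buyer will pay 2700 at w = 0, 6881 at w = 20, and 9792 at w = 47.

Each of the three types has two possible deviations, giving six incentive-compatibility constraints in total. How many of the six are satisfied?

5

Peach (own payoff 9792 − 115×47 = 4387): to w=0 gives 2700 → no gain ✓; to w=20 gives 6881 − 115×20 = 4581 → profitable ✗.
Lemon (own payoff 2700): to w=20 gives 6881 − 298×20 = 921 → no gain ✓; to w=47 gives 9792 − 298×47 = -4214 → no gain ✓.
Average (own payoff 6881 − 202×20 = 2841): to w=0 gives 2700 → no gain ✓; to w=47 gives 9792 − 202×47 = 298 → no gain ✓.
5 of the 6 constraints hold; not an equilibrium.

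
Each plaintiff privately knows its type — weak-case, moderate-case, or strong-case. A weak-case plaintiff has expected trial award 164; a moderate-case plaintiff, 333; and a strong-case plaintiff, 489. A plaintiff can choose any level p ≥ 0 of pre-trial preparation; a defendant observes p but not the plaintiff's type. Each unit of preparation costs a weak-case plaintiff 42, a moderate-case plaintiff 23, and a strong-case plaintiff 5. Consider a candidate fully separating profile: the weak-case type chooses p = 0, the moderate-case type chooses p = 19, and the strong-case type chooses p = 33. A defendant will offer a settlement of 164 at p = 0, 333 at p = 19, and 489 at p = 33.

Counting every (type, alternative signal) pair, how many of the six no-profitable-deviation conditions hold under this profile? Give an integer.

Weak-case (own payoff 164): to p=19 gives 333 − 42×19 = -465 → no gain ✓; to p=33 gives 489 − 42×33 = -897 → no gain ✓.
Strong-case (own payoff 489 − 5×33 = 324): to p=0 gives 164 → no gain ✓; to p=19 gives 333 − 5×19 = 238 → no gain ✓.
Moderate-case (own payoff 333 − 23×19 = -104): to p=0 gives 164 → profitable ✗; to p=33 gives 489 − 23×33 = -270 → no gain ✓.
5 of the 6 constraints hold; not an equilibrium.

5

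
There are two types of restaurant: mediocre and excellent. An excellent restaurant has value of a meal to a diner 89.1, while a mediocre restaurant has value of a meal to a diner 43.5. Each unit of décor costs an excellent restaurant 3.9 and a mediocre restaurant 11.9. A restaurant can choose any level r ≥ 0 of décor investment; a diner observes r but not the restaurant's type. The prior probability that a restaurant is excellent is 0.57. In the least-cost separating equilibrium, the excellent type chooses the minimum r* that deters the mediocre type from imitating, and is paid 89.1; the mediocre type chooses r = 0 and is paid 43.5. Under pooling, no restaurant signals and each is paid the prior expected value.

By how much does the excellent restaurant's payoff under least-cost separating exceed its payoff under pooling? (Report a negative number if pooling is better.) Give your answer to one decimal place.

Least-cost separating signal: r* solves 43.5 = 89.1 − 11.9·r*, so r* = (89.1 − 43.5)/11.9 ≈ 3.8319.
Excellent type's separating payoff: 89.1 − 3.9 × r* = 89.1 − 3.9 × (89.1 − 43.5)/11.9 = 89.1 − 177.84/11.9 ≈ 74.155.
Pooling payoff: 0.57 × 89.1 + 0.43 × 43.5 = 69.492.
Difference: 74.155 − 69.492 = 4.663, i.e. 4.7 to one decimal place.
The excellent type prefers to separate.

4.7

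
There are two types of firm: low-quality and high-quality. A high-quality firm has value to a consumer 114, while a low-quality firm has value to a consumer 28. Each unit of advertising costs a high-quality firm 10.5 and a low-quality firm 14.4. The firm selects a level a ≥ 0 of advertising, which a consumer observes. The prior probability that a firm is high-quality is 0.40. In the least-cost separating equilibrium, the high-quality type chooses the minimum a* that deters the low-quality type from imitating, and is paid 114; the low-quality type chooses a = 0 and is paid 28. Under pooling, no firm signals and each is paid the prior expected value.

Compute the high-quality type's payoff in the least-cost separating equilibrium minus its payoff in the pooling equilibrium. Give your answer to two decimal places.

Least-cost separating signal: a* solves 28 = 114 − 14.4·a*, so a* = (114 − 28)/14.4 ≈ 5.9722.
High-quality type's separating payoff: 114 − 10.5 × a* = 114 − 10.5 × (114 − 28)/14.4 = 114 − 903/14.4 ≈ 51.2917.
Pooling payoff: 0.40 × 114 + 0.60 × 28 = 62.4.
Difference: 51.2917 − 62.4 = -11.1083, i.e. -11.11 to two decimal places.
The high-quality type would prefer the pooling outcome.

-11.11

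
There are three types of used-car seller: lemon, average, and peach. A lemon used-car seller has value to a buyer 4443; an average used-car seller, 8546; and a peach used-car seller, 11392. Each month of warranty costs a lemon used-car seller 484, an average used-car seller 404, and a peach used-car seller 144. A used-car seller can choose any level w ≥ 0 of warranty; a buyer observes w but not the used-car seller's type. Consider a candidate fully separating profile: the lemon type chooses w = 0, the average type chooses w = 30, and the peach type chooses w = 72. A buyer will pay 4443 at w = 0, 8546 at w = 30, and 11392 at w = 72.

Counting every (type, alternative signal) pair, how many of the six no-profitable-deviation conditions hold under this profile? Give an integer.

3

Average (own payoff 8546 − 404×30 = -3574): to w=0 gives 4443 → profitable ✗; to w=72 gives 11392 − 404×72 = -17696 → no gain ✓.
Peach (own payoff 11392 − 144×72 = 1024): to w=0 gives 4443 → profitable ✗; to w=30 gives 8546 − 144×30 = 4226 → profitable ✗.
Lemon (own payoff 4443): to w=30 gives 8546 − 484×30 = -5974 → no gain ✓; to w=72 gives 11392 − 484×72 = -23456 → no gain ✓.
3 of the 6 constraints hold; not an equilibrium.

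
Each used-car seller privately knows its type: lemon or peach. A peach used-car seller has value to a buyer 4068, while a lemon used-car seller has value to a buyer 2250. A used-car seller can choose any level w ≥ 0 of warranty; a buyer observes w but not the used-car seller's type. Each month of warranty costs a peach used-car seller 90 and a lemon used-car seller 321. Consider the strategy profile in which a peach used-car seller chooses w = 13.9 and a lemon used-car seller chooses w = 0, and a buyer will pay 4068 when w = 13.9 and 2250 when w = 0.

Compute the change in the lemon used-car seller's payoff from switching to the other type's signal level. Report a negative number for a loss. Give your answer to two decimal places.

Playing w = 0 the lemon used-car seller receives 2250.
Deviating to w = 13.9 brings payment 4068 at cost 321 × 13.9 = 4461.9, netting -393.9.
Gain from deviating: -393.9 − 2250 = -2643.90.
The gain is negative, so the lemon type's incentive-compatibility constraint is satisfied.

-2643.90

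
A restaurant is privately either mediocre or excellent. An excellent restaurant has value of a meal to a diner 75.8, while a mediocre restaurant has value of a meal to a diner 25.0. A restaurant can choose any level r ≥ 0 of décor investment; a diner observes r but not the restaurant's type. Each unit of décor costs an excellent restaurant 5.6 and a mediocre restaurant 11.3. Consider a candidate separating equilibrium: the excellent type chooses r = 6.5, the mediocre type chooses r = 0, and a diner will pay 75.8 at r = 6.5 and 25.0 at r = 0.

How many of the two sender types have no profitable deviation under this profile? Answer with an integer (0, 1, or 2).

2

Mediocre type: stay at 0 → 25.0; mimic → 75.8 − 11.3 × 6.5 = 2.35. IC holds (25.0 ≥ 2.35).
Excellent type: signal → 75.8 − 5.6 × 6.5 = 39.4; deviate to 0 → 25.0. IC holds (39.4 ≥ 25.0).
2 of 2 constraints hold, so this is a separating equilibrium.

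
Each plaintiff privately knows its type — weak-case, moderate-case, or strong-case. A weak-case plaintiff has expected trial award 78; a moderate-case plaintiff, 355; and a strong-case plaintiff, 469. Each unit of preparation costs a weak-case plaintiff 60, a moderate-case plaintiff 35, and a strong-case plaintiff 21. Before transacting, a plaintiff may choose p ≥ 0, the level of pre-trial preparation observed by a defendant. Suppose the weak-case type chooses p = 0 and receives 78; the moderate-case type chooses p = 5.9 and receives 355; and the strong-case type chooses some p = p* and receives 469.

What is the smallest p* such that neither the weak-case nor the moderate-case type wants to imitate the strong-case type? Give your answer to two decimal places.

9.16

Weak-case type (on-path payoff 78) won't mimic when 78 ≥ 469 − 60·p*, i.e. p* ≥ 6.52.
Moderate-case type (on-path payoff 355 − 35×5.9 = 148.5) won't mimic when 148.5 ≥ 469 − 35·p*, i.e. p* ≥ 9.16.
Both must hold, so p* = max(6.52, 9.16) = 9.16. The moderate-case type's constraint binds.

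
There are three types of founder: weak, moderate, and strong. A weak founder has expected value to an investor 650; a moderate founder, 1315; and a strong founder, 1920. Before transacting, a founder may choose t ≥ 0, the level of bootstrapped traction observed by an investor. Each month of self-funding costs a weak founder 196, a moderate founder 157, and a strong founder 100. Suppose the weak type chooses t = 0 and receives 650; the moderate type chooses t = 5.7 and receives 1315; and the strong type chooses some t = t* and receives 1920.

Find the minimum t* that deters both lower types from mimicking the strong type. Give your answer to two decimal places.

Moderate type (on-path payoff 1315 − 157×5.7 = 420.1) won't mimic when 420.1 ≥ 1920 − 157·t*, i.e. t* ≥ 9.55.
Weak type (on-path payoff 650) won't mimic when 650 ≥ 1920 − 196·t*, i.e. t* ≥ 6.48.
Both must hold, so t* = max(6.48, 9.55) = 9.55. The moderate type's constraint binds.

9.55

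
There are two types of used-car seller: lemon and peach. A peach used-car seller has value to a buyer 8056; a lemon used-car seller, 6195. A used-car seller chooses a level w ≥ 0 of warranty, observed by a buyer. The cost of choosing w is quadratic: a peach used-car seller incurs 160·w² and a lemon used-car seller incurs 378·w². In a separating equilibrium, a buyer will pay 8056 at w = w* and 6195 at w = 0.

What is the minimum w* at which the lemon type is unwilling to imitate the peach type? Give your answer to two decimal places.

The lemon type at w = 0 receives 6195; imitating at w* yields 8056 − 378·w*².
Indifference: 6195 = 8056 − 378·w*², so w*² = (8056 − 6195) / 378 ≈ 4.9233.
w* = √4.9233 ≈ 2.22.

2.22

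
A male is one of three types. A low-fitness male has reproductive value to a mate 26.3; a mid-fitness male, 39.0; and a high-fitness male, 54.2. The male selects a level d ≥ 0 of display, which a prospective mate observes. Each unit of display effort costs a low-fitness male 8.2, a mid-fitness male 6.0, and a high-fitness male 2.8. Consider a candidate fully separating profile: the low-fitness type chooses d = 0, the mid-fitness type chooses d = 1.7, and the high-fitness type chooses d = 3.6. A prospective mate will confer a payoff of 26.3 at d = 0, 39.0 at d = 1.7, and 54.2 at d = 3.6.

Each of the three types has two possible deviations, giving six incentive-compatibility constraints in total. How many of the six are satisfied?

5

High-fitness (own payoff 54.2 − 2.8×3.6 = 44.12): to d=0 gives 26.3 → no gain ✓; to d=1.7 gives 39.0 − 2.8×1.7 = 34.24 → no gain ✓.
Mid-fitness (own payoff 39.0 − 6.0×1.7 = 28.8): to d=0 gives 26.3 → no gain ✓; to d=3.6 gives 54.2 − 6.0×3.6 = 32.6 → profitable ✗.
Low-fitness (own payoff 26.3): to d=1.7 gives 39.0 − 8.2×1.7 = 25.06 → no gain ✓; to d=3.6 gives 54.2 − 8.2×3.6 = 24.68 → no gain ✓.
5 of the 6 constraints hold; not an equilibrium.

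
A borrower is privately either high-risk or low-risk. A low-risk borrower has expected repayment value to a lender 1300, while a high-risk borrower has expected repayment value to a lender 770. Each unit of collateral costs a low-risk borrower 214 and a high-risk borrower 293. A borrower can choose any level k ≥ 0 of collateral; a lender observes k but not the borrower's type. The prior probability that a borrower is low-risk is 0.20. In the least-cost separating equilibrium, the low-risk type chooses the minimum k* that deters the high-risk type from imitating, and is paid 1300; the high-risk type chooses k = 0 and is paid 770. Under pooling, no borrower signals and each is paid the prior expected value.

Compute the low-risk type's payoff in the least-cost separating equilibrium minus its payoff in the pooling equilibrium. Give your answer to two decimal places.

Least-cost separating signal: k* solves 770 = 1300 − 293·k*, so k* = (1300 − 770)/293 ≈ 1.8089.
Low-risk type's separating payoff: 1300 − 214 × k* = 1300 − 214 × (1300 − 770)/293 = 1300 − 113420/293 ≈ 912.9010.
Pooling payoff: 0.20 × 1300 + 0.80 × 770 = 876.
Difference: 912.9010 − 876 = 36.901, i.e. 36.90 to two decimal places.
The low-risk type prefers to separate.

36.90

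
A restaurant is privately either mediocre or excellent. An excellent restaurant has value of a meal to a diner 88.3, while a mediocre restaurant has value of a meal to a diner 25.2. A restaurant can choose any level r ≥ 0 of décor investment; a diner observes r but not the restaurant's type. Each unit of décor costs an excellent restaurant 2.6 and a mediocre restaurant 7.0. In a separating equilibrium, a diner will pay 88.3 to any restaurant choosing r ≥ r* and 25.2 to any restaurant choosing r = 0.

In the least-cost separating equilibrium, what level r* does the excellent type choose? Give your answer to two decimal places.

9.01

A mediocre restaurant choosing r = 0 receives 25.2.
Imitating at r* instead would pay 88.3 at cost 7.0·r*, netting 88.3 − 7.0·r*.
Indifference: 25.2 = 88.3 − 7.0·r*, so r* = (88.3 − 25.2) / 7.0 ≈ 9.01.
This is the mediocre type's binding incentive-compatibility constraint; any r ≥ 9.01 sustains separation on that side.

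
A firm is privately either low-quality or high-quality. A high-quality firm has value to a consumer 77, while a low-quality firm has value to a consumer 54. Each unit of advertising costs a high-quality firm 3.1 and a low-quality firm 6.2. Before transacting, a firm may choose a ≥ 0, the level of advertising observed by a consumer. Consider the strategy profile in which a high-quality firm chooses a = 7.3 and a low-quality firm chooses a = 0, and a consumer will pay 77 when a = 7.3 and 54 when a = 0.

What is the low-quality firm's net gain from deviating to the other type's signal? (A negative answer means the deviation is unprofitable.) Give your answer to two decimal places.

-22.26

Playing a = 0 the low-quality firm receives 54.
Deviating to a = 7.3 brings payment 77 at cost 6.2 × 7.3 = 45.26, netting 31.74.
Gain from deviating: 31.74 − 54 = -22.26.
The gain is negative, so the low-quality type's incentive-compatibility constraint is satisfied.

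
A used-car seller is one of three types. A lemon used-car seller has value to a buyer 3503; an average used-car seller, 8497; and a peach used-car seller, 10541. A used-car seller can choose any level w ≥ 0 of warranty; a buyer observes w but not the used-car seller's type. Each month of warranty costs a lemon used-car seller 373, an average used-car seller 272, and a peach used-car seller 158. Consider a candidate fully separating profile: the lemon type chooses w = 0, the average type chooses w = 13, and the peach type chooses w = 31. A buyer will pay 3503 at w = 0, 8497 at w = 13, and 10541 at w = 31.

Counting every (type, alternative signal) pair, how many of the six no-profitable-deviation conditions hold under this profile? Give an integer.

Average (own payoff 8497 − 272×13 = 4961): to w=0 gives 3503 → no gain ✓; to w=31 gives 10541 − 272×31 = 2109 → no gain ✓.
Peach (own payoff 10541 − 158×31 = 5643): to w=0 gives 3503 → no gain ✓; to w=13 gives 8497 − 158×13 = 6443 → profitable ✗.
Lemon (own payoff 3503): to w=13 gives 8497 − 373×13 = 3648 → profitable ✗; to w=31 gives 10541 − 373×31 = -1022 → no gain ✓.
4 of the 6 constraints hold; not an equilibrium.

4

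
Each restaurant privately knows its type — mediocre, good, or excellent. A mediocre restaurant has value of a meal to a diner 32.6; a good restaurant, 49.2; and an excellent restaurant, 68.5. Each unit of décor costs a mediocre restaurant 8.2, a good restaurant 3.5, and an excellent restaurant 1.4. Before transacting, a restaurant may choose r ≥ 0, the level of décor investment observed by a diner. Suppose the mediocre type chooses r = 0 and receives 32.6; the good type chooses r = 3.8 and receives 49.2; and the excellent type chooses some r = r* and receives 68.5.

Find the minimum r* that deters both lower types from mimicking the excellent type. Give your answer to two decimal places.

Mediocre type (on-path payoff 32.6) won't mimic when 32.6 ≥ 68.5 − 8.2·r*, i.e. r* ≥ 4.38.
Good type (on-path payoff 49.2 − 3.5×3.8 = 35.9) won't mimic when 35.9 ≥ 68.5 − 3.5·r*, i.e. r* ≥ 9.31.
Both must hold, so r* = max(4.38, 9.31) = 9.31. The good type's constraint binds.

9.31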